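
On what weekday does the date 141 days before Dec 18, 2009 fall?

First find the weekday of Dec 18, 2009. Doomsday rule: the anchor day for the 2000s is Tuesday. For year 09: 9÷12 = 0 r 9, and 9÷4 = 2, so 0+9+2 = 11.
Tuesday + 11 ≡ Saturday — that's 2009's doomsday.
In December the doomsday date is Dec 12.
Dec 18 is 6 days after Dec 12; 6 mod 7 = 6, so Saturday + 6 = Friday.
141 mod 7 = 1, so 141 days before a Friday is Friday − 1 = Thursday.

Thursday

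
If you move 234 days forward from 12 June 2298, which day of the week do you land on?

Wednesday

Jun 12, 2298 is a Sunday.
234 mod 7 = 3, so 234 days after a Sunday is Sunday + 3 = Wednesday.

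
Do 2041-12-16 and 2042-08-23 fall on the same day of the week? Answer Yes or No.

No

From Dec 16, 2041 to Aug 23, 2042 is 250 days.
250 mod 7 = 5, so they are different weekdays.
(Dec 16, 2041 is a Monday; Aug 23, 2042 is a Saturday.)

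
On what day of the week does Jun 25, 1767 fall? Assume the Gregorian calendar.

Thursday

Doomsday rule: the anchor day for the 1700s is Sunday. For year 67: 67÷12 = 5 r 7, and 7÷4 = 1, so 5+7+1 = 13.
Sunday + 13 ≡ Saturday — that's 1767's doomsday.
In June the doomsday date is Jun 6.
Jun 25 is 19 days after Jun 6; 19 mod 7 = 5, so Saturday + 5 = Thursday.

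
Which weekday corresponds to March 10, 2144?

Tuesday

Doomsday rule: the anchor day for the 2100s is Sunday. For year 44: 44÷12 = 3 r 8, and 8÷4 = 2, so 3+8+2 = 13.
Sunday + 13 ≡ Saturday — that's 2144's doomsday.
In March the doomsday date is Mar 14.
Mar 10 is 4 days before Mar 14; 4 mod 7 = 4, so Saturday − 4 = Tuesday.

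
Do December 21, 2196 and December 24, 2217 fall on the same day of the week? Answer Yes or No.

From Dec 21, 2196 to Dec 24, 2217 is 7672 days.
7672 mod 7 = 0, so they are the same weekday.
(Dec 21, 2196 is a Wednesday; Dec 24, 2217 is a Wednesday.)

Yes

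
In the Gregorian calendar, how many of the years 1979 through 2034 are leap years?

Multiples of 4 in [1979,2034]: 14.
Of those, multiples of 100: 1 (not leap unless ÷400).
Multiples of 400: 1.
Leap years = 14 − 1 + 1 = 14.

14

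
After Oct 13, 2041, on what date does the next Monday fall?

Oct 13, 2041 is a Sunday.
From Sunday to the next Monday is 1 day.
Oct 13, 2041 + 1 = Oct 14, 2041.

October 14, 2041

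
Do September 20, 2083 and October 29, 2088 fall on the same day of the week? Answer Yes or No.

From Sep 20, 2083 to Oct 29, 2088 is 1866 days.
1866 mod 7 = 4, so they are different weekdays.
(Sep 20, 2083 is a Monday; Oct 29, 2088 is a Friday.)

No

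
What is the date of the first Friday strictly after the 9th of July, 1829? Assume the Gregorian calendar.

July 10, 1829

Jul 9, 1829 is a Thursday.
From Thursday to the next Friday is 1 day.
Jul 9, 1829 + 1 = Jul 10, 1829.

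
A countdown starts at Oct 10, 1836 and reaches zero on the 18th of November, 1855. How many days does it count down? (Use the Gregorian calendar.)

Oct 10, 1836 → Oct 10, 1837: 365 days.
Oct 10, 1837 → Oct 10, 1838: 365 days.
Oct 10, 1838 → Oct 10, 1839: 365 days.
Oct 10, 1839 → Oct 10, 1840: 366 days (Feb 29, 1840 is in that span).
Oct 10, 1840 → Oct 10, 1841: 365 days.
Oct 10, 1841 → Oct 10, 1842: 365 days.
Oct 10, 1842 → Oct 10, 1843: 365 days.
Oct 10, 1843 → Oct 10, 1844: 366 days (Feb 29, 1844 is in that span).
Oct 10, 1844 → Oct 10, 1845: 365 days.
Oct 10, 1845 → Oct 10, 1846: 365 days.
Oct 10, 1846 → Oct 10, 1847: 365 days.
Oct 10, 1847 → Oct 10, 1848: 366 days (Feb 29, 1848 is in that span).
Oct 10, 1848 → Oct 10, 1849: 365 days.
Oct 10, 1849 → Oct 10, 1850: 365 days.
Oct 10, 1850 → Oct 10, 1851: 365 days.
Oct 10, 1851 → Oct 10, 1852: 366 days (Feb 29, 1852 is in that span).
Oct 10, 1852 → Oct 10, 1853: 365 days.
Oct 10, 1853 → Oct 10, 1854: 365 days.
Oct 10, 1854 → Oct 10, 1855: 365 days.
Oct 10, 1855 → Nov 10, 1855: 31 days (October has 31).
Nov 10, 1855 → Nov 18, 1855: 8 days.
Total: 6978 days.

6978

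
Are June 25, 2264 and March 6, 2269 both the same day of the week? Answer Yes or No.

From Jun 25, 2264 to Mar 6, 2269 is 1715 days.
1715 mod 7 = 0, so they are the same weekday.
(Jun 25, 2264 is a Saturday; Mar 6, 2269 is a Saturday.)

Yes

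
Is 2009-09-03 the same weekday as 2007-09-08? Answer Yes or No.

No

From Sep 8, 2007 to Sep 3, 2009 is 726 days.
726 mod 7 = 5, so they are different weekdays.
(Sep 8, 2007 is a Saturday; Sep 3, 2009 is a Thursday.)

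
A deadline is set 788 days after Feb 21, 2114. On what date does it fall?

April 19, 2116

+365 (one year) → Feb 21, 2115 (423 left).
+365 (one year) → Feb 21, 2116 (58 left).
Feb has 29 days: +9 → Mar 1, 2116 (49 left).
Mar has 31 days: +31 → Apr 1, 2116 (18 left).
+18 → Apr 19, 2116.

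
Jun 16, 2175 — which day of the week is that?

Doomsday rule: the anchor day for the 2100s is Sunday. For year 75: 75÷12 = 6 r 3, and 3÷4 = 0, so 6+3+0 = 9.
Sunday + 9 ≡ Tuesday — that's 2175's doomsday.
In June the doomsday date is Jun 6.
Jun 16 is 10 days after Jun 6; 10 mod 7 = 3, so Tuesday + 3 = Friday.

Friday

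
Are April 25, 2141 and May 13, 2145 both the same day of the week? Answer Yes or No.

From Apr 25, 2141 to May 13, 2145 is 1479 days.
1479 mod 7 = 2, so they are different weekdays.
(Apr 25, 2141 is a Tuesday; May 13, 2145 is a Thursday.)

No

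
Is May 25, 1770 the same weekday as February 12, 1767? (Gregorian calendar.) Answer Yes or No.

No

From Feb 12, 1767 to May 25, 1770 is 1198 days.
1198 mod 7 = 1, so they are different weekdays.
(Feb 12, 1767 is a Thursday; May 25, 1770 is a Friday.)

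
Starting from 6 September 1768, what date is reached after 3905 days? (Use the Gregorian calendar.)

+365 (one year) → Sep 6, 1769 (3540 left).
+365 (one year) → Sep 6, 1770 (3175 left).
+365 (one year) → Sep 6, 1771 (2810 left).
+366 (one year; includes Feb 29, 1772) → Sep 6, 1772 (2444 left).
+365 (one year) → Sep 6, 1773 (2079 left).
+365 (one year) → Sep 6, 1774 (1714 left).
+365 (one year) → Sep 6, 1775 (1349 left).
+366 (one year; includes Feb 29, 1776) → Sep 6, 1776 (983 left).
+365 (one year) → Sep 6, 1777 (618 left).
+365 (one year) → Sep 6, 1778 (253 left).
Sep has 30 days: +25 → Oct 1, 1778 (228 left).
Oct has 31 days: +31 → Nov 1, 1778 (197 left).
Nov has 30 days: +30 → Dec 1, 1778 (167 left).
Dec has 31 days: +31 → Jan 1, 1779 (136 left).
Jan has 31 days: +31 → Feb 1, 1779 (105 left).
Feb has 28 days: +28 → Mar 1, 1779 (77 left).
Mar has 31 days: +31 → Apr 1, 1779 (46 left).
Apr has 30 days: +30 → May 1, 1779 (16 left).
+16 → May 17, 1779.

May 17, 1779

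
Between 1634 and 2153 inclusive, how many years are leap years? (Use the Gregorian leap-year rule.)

Multiples of 4 in [1634,2153]: 130.
Of those, multiples of 100: 5 (not leap unless ÷400).
Multiples of 400: 1.
Leap years = 130 − 5 + 1 = 126.

126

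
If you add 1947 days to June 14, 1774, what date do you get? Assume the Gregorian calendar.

+365 (one year) → Jun 14, 1775 (1582 left).
+366 (one year; includes Feb 29, 1776) → Jun 14, 1776 (1216 left).
+365 (one year) → Jun 14, 1777 (851 left).
+365 (one year) → Jun 14, 1778 (486 left).
+365 (one year) → Jun 14, 1779 (121 left).
Jun has 30 days: +17 → Jul 1, 1779 (104 left).
Jul has 31 days: +31 → Aug 1, 1779 (73 left).
Aug has 31 days: +31 → Sep 1, 1779 (42 left).
Sep has 30 days: +30 → Oct 1, 1779 (12 left).
+12 → Oct 13, 1779.

October 13, 1779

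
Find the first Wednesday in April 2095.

April 6, 2095

April 1, 2095 is a Friday.
The first Wednesday is therefore April 6 (5 days later).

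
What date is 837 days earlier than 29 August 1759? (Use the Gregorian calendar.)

−365 (one year) → Aug 29, 1758 (472 left).
−365 (one year) → Aug 29, 1757 (107 left).
−29 → Jul 31, 1757 (end of Jul, 31 days; 78 left).
−31 → Jun 30, 1757 (end of Jun, 30 days; 47 left).
−30 → May 31, 1757 (end of May, 31 days; 17 left).
−17 → May 14, 1757.

May 14, 1757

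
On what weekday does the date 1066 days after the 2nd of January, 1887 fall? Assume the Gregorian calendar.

First find the weekday of Jan 2, 1887. Doomsday rule: the anchor day for the 1800s is Friday. For year 87: 87÷12 = 7 r 3, and 3÷4 = 0, so 7+3+0 = 10.
Friday + 10 ≡ Monday — that's 1887's doomsday.
In January the doomsday date is Jan 3 (1887 is not a leap year).
Jan 2 is 1 day before Jan 3; 1 mod 7 = 1, so Monday − 1 = Sunday.
1066 mod 7 = 2, so 1066 days after a Sunday is Sunday + 2 = Tuesday.

Tuesday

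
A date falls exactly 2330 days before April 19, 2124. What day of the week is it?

Thursday

First find the weekday of Apr 19, 2124. Doomsday rule: the anchor day for the 2100s is Sunday. For year 24: 24÷12 = 2 r 0, and 0÷4 = 0, so 2+0+0 = 2.
Sunday + 2 ≡ Tuesday — that's 2124's doomsday.
In April the doomsday date is Apr 4.
Apr 19 is 15 days after Apr 4; 15 mod 7 = 1, so Tuesday + 1 = Wednesday.
2330 mod 7 = 6, so 2330 days before a Wednesday is Wednesday − 6 = Thursday.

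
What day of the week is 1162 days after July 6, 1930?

Jul 6, 1930 is a Sunday.
1162 mod 7 = 0, so 1162 days after a Sunday is Sunday + 0 = Sunday.

Sunday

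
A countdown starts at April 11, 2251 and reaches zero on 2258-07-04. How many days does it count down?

Apr 11, 2251 → Apr 11, 2252: 366 days (Feb 29, 2252 is in that span).
Apr 11, 2252 → Apr 11, 2253: 365 days.
Apr 11, 2253 → Apr 11, 2254: 365 days.
Apr 11, 2254 → Apr 11, 2255: 365 days.
Apr 11, 2255 → Apr 11, 2256: 366 days (Feb 29, 2256 is in that span).
Apr 11, 2256 → Apr 11, 2257: 365 days.
Apr 11, 2257 → Apr 11, 2258: 365 days.
Apr 11, 2258 → May 11, 2258: 30 days (April has 30).
May 11, 2258 → Jun 11, 2258: 31 days (May has 31).
Jun 11, 2258 → Jul 4, 2258: 23 days.
Total: 2641 days.

2641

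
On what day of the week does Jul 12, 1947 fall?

January 1, 1947 is a Wednesday.
Jan 1, 1947 → Feb 1, 1947: 31 days (January has 31).
Feb 1, 1947 → Mar 1, 1947: 28 days (February has 28).
Mar 1, 1947 → Apr 1, 1947: 31 days (March has 31).
Apr 1, 1947 → May 1, 1947: 30 days (April has 30).
May 1, 1947 → Jun 1, 1947: 31 days (May has 31).
Jun 1, 1947 → Jul 1, 1947: 30 days (June has 30).
Jul 1, 1947 → Jul 12, 1947: 11 days.
Total: 192 days.
192 mod 7 = 3, so Wednesday + 3 = Saturday.

Saturday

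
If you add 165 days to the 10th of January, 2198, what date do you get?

June 24, 2198

Jan has 31 days: +22 → Feb 1, 2198 (143 left).
Feb has 28 days: +28 → Mar 1, 2198 (115 left).
Mar has 31 days: +31 → Apr 1, 2198 (84 left).
Apr has 30 days: +30 → May 1, 2198 (54 left).
May has 31 days: +31 → Jun 1, 2198 (23 left).
+23 → Jun 24, 2198.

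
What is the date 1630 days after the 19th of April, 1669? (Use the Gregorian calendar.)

+365 (one year) → Apr 19, 1670 (1265 left).
+365 (one year) → Apr 19, 1671 (900 left).
+366 (one year; includes Feb 29, 1672) → Apr 19, 1672 (534 left).
+365 (one year) → Apr 19, 1673 (169 left).
Apr has 30 days: +12 → May 1, 1673 (157 left).
May has 31 days: +31 → Jun 1, 1673 (126 left).
Jun has 30 days: +30 → Jul 1, 1673 (96 left).
Jul has 31 days: +31 → Aug 1, 1673 (65 left).
Aug has 31 days: +31 → Sep 1, 1673 (34 left).
Sep has 30 days: +30 → Oct 1, 1673 (4 left).
+4 → Oct 5, 1673.

October 5, 1673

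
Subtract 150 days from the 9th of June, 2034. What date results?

January 10, 2034

−9 → May 31, 2034 (end of May, 31 days; 141 left).
−31 → Apr 30, 2034 (end of Apr, 30 days; 110 left).
−30 → Mar 31, 2034 (end of Mar, 31 days; 80 left).
−31 → Feb 28, 2034 (end of Feb, 28 days; 49 left).
−28 → Jan 31, 2034 (end of Jan, 31 days; 21 left).
−21 → Jan 10, 2034.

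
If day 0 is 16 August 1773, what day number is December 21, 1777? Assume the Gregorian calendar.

1588

Aug 16, 1773 → Aug 16, 1774: 365 days.
Aug 16, 1774 → Aug 16, 1775: 365 days.
Aug 16, 1775 → Aug 16, 1776: 366 days (Feb 29, 1776 is in that span).
Aug 16, 1776 → Aug 16, 1777: 365 days.
Aug 16, 1777 → Sep 16, 1777: 31 days (August has 31).
Sep 16, 1777 → Oct 16, 1777: 30 days (September has 30).
Oct 16, 1777 → Nov 16, 1777: 31 days (October has 31).
Nov 16, 1777 → Dec 16, 1777: 30 days (November has 30).
Dec 16, 1777 → Dec 21, 1777: 5 days.
Total: 1588 days.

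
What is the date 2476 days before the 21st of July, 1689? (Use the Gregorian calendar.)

−365 (one year) → Jul 21, 1688 (2111 left).
−366 (one year; includes Feb 29, 1688) → Jul 21, 1687 (1745 left).
−365 (one year) → Jul 21, 1686 (1380 left).
−365 (one year) → Jul 21, 1685 (1015 left).
−365 (one year) → Jul 21, 1684 (650 left).
−366 (one year; includes Feb 29, 1684) → Jul 21, 1683 (284 left).
−21 → Jun 30, 1683 (end of Jun, 30 days; 263 left).
−30 → May 31, 1683 (end of May, 31 days; 233 left).
−31 → Apr 30, 1683 (end of Apr, 30 days; 202 left).
−30 → Mar 31, 1683 (end of Mar, 31 days; 172 left).
−31 → Feb 28, 1683 (end of Feb, 28 days; 141 left).
−28 → Jan 31, 1683 (end of Jan, 31 days; 113 left).
−31 → Dec 31, 1682 (end of Dec, 31 days; 82 left).
−31 → Nov 30, 1682 (end of Nov, 30 days; 51 left).
−30 → Oct 31, 1682 (end of Oct, 31 days; 21 left).
−21 → Oct 10, 1682.

October 10, 1682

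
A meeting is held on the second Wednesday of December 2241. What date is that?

December 8, 2241

December 1, 2241 is a Wednesday.
The first Wednesday is therefore December 1 (same day).
The second Wednesday is 1 + 1×7 = December 8.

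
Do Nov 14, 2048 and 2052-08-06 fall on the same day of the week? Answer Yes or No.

No

From Nov 14, 2048 to Aug 6, 2052 is 1361 days.
1361 mod 7 = 3, so they are different weekdays.
(Nov 14, 2048 is a Saturday; Aug 6, 2052 is a Tuesday.)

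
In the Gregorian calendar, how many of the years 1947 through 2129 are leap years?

45

Multiples of 4 in [1947,2129]: 46.
Of those, multiples of 100: 2 (not leap unless ÷400).
Multiples of 400: 1.
Leap years = 46 − 2 + 1 = 45.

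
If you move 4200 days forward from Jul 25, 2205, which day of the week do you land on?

Thursday

Jul 25, 2205 is a Thursday.
4200 mod 7 = 0, so 4200 days after a Thursday is Thursday + 0 = Thursday.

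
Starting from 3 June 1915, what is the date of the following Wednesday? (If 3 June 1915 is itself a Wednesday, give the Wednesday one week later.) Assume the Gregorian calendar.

Jun 3, 1915 is a Thursday.
From Thursday to the next Wednesday is 6 days.
Jun 3, 1915 + 6 = Jun 9, 1915.

June 9, 1915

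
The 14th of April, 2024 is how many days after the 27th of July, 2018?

Jul 27, 2018 → Jul 27, 2019: 365 days.
Jul 27, 2019 → Jul 27, 2020: 366 days (Feb 29, 2020 is in that span).
Jul 27, 2020 → Jul 27, 2021: 365 days.
Jul 27, 2021 → Jul 27, 2022: 365 days.
Jul 27, 2022 → Jul 27, 2023: 365 days.
Jul 27, 2023 → Aug 27, 2023: 31 days (July has 31).
Aug 27, 2023 → Sep 27, 2023: 31 days (August has 31).
Sep 27, 2023 → Oct 27, 2023: 30 days (September has 30).
Oct 27, 2023 → Nov 27, 2023: 31 days (October has 31).
Nov 27, 2023 → Dec 27, 2023: 30 days (November has 30).
Dec 27, 2023 → Jan 27, 2024: 31 days (December has 31).
Jan 27, 2024 → Feb 27, 2024: 31 days (January has 31).
Feb 27, 2024 → Mar 27, 2024: 29 days (February has 29).
Mar 27, 2024 → Apr 14, 2024: 18 days.
Total: 2088 days.

2088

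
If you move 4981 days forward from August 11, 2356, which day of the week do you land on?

Wednesday

First find the weekday of Aug 11, 2356. Doomsday rule: the anchor day for the 2300s is Wednesday. For year 56: 56÷12 = 4 r 8, and 8÷4 = 2, so 4+8+2 = 14.
Wednesday + 14 ≡ Wednesday — that's 2356's doomsday.
In August the doomsday date is Aug 8.
Aug 11 is 3 days after Aug 8; 3 mod 7 = 3, so Wednesday + 3 = Saturday.
4981 mod 7 = 4, so 4981 days after a Saturday is Saturday + 4 = Wednesday.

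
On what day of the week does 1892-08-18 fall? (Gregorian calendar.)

Doomsday rule: the anchor day for the 1800s is Friday. For year 92: 92÷12 = 7 r 8, and 8÷4 = 2, so 7+8+2 = 17.
Friday + 17 ≡ Monday — that's 1892's doomsday.
In August the doomsday date is Aug 8.
Aug 18 is 10 days after Aug 8; 10 mod 7 = 3, so Monday + 3 = Thursday.

Thursday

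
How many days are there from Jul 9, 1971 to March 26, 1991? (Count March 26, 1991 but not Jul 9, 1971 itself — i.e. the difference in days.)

Jul 9, 1971 → Jul 9, 1972: 366 days (Feb 29, 1972 is in that span).
Jul 9, 1972 → Jul 9, 1973: 365 days.
Jul 9, 1973 → Jul 9, 1974: 365 days.
Jul 9, 1974 → Jul 9, 1975: 365 days.
Jul 9, 1975 → Jul 9, 1976: 366 days (Feb 29, 1976 is in that span).
Jul 9, 1976 → Jul 9, 1977: 365 days.
Jul 9, 1977 → Jul 9, 1978: 365 days.
Jul 9, 1978 → Jul 9, 1979: 365 days.
Jul 9, 1979 → Jul 9, 1980: 366 days (Feb 29, 1980 is in that span).
Jul 9, 1980 → Jul 9, 1981: 365 days.
Jul 9, 1981 → Jul 9, 1982: 365 days.
Jul 9, 1982 → Jul 9, 1983: 365 days.
Jul 9, 1983 → Jul 9, 1984: 366 days (Feb 29, 1984 is in that span).
Jul 9, 1984 → Jul 9, 1985: 365 days.
Jul 9, 1985 → Jul 9, 1986: 365 days.
Jul 9, 1986 → Jul 9, 1987: 365 days.
Jul 9, 1987 → Jul 9, 1988: 366 days (Feb 29, 1988 is in that span).
Jul 9, 1988 → Jul 9, 1989: 365 days.
Jul 9, 1989 → Jul 9, 1990: 365 days.
Jul 9, 1990 → Aug 9, 1990: 31 days (July has 31).
Aug 9, 1990 → Sep 9, 1990: 31 days (August has 31).
Sep 9, 1990 → Oct 9, 1990: 30 days (September has 30).
Oct 9, 1990 → Nov 9, 1990: 31 days (October has 31).
Nov 9, 1990 → Dec 9, 1990: 30 days (November has 30).
Dec 9, 1990 → Jan 9, 1991: 31 days (December has 31).
Jan 9, 1991 → Feb 9, 1991: 31 days (January has 31).
Feb 9, 1991 → Mar 9, 1991: 28 days (February has 28).
Mar 9, 1991 → Mar 26, 1991: 17 days.
Total: 7200 days.

7200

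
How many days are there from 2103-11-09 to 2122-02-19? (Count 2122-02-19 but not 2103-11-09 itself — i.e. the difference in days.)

Nov 9, 2103 → Nov 9, 2104: 366 days (Feb 29, 2104 is in that span).
Nov 9, 2104 → Nov 9, 2105: 365 days.
Nov 9, 2105 → Nov 9, 2106: 365 days.
Nov 9, 2106 → Nov 9, 2107: 365 days.
Nov 9, 2107 → Nov 9, 2108: 366 days (Feb 29, 2108 is in that span).
Nov 9, 2108 → Nov 9, 2109: 365 days.
Nov 9, 2109 → Nov 9, 2110: 365 days.
Nov 9, 2110 → Nov 9, 2111: 365 days.
Nov 9, 2111 → Nov 9, 2112: 366 days (Feb 29, 2112 is in that span).
Nov 9, 2112 → Nov 9, 2113: 365 days.
Nov 9, 2113 → Nov 9, 2114: 365 days.
Nov 9, 2114 → Nov 9, 2115: 365 days.
Nov 9, 2115 → Nov 9, 2116: 366 days (Feb 29, 2116 is in that span).
Nov 9, 2116 → Nov 9, 2117: 365 days.
Nov 9, 2117 → Nov 9, 2118: 365 days.
Nov 9, 2118 → Nov 9, 2119: 365 days.
Nov 9, 2119 → Nov 9, 2120: 366 days (Feb 29, 2120 is in that span).
Nov 9, 2120 → Nov 9, 2121: 365 days.
Nov 9, 2121 → Dec 9, 2121: 30 days (November has 30).
Dec 9, 2121 → Jan 9, 2122: 31 days (December has 31).
Jan 9, 2122 → Feb 9, 2122: 31 days (January has 31).
Feb 9, 2122 → Feb 19, 2122: 10 days.
Total: 6677 days.

6677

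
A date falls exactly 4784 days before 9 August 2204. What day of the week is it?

Monday

First find the weekday of Aug 9, 2204. Doomsday rule: the anchor day for the 2200s is Friday. For year 04: 4÷12 = 0 r 4, and 4÷4 = 1, so 0+4+1 = 5.
Friday + 5 ≡ Wednesday — that's 2204's doomsday.
In August the doomsday date is Aug 8.
Aug 9 is 1 day after Aug 8; 1 mod 7 = 1, so Wednesday + 1 = Thursday.
4784 mod 7 = 3, so 4784 days before a Thursday is Thursday − 3 = Monday.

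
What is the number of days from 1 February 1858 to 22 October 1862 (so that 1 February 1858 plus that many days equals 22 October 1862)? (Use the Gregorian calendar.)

Feb 1, 1858 → Feb 1, 1859: 365 days.
Feb 1, 1859 → Feb 1, 1860: 365 days.
Feb 1, 1860 → Feb 1, 1861: 366 days (Feb 29, 1860 is in that span).
Feb 1, 1861 → Feb 1, 1862: 365 days.
Feb 1, 1862 → Mar 1, 1862: 28 days (February has 28).
Mar 1, 1862 → Apr 1, 1862: 31 days (March has 31).
Apr 1, 1862 → May 1, 1862: 30 days (April has 30).
May 1, 1862 → Jun 1, 1862: 31 days (May has 31).
Jun 1, 1862 → Jul 1, 1862: 30 days (June has 30).
Jul 1, 1862 → Aug 1, 1862: 31 days (July has 31).
Aug 1, 1862 → Sep 1, 1862: 31 days (August has 31).
Sep 1, 1862 → Oct 1, 1862: 30 days (September has 30).
Oct 1, 1862 → Oct 22, 1862: 21 days.
Total: 1724 days.

1724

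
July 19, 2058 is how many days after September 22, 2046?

4318

Sep 22, 2046 → Sep 22, 2047: 365 days.
Sep 22, 2047 → Sep 22, 2048: 366 days (Feb 29, 2048 is in that span).
Sep 22, 2048 → Sep 22, 2049: 365 days.
Sep 22, 2049 → Sep 22, 2050: 365 days.
Sep 22, 2050 → Sep 22, 2051: 365 days.
Sep 22, 2051 → Sep 22, 2052: 366 days (Feb 29, 2052 is in that span).
Sep 22, 2052 → Sep 22, 2053: 365 days.
Sep 22, 2053 → Sep 22, 2054: 365 days.
Sep 22, 2054 → Sep 22, 2055: 365 days.
Sep 22, 2055 → Sep 22, 2056: 366 days (Feb 29, 2056 is in that span).
Sep 22, 2056 → Sep 22, 2057: 365 days.
Sep 22, 2057 → Oct 22, 2057: 30 days (September has 30).
Oct 22, 2057 → Nov 22, 2057: 31 days (October has 31).
Nov 22, 2057 → Dec 22, 2057: 30 days (November has 30).
Dec 22, 2057 → Jan 22, 2058: 31 days (December has 31).
Jan 22, 2058 → Feb 22, 2058: 31 days (January has 31).
Feb 22, 2058 → Mar 22, 2058: 28 days (February has 28).
Mar 22, 2058 → Apr 22, 2058: 31 days (March has 31).
Apr 22, 2058 → May 22, 2058: 30 days (April has 30).
May 22, 2058 → Jun 22, 2058: 31 days (May has 31).
Jun 22, 2058 → Jul 19, 2058: 27 days.
Total: 4318 days.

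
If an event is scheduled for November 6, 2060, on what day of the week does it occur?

Saturday

Doomsday rule: the anchor day for the 2000s is Tuesday. For year 60: 60÷12 = 5 r 0, and 0÷4 = 0, so 5+0+0 = 5.
Tuesday + 5 ≡ Sunday — that's 2060's doomsday.
In November the doomsday date is Nov 7.
Nov 6 is 1 day before Nov 7; 1 mod 7 = 1, so Sunday − 1 = Saturday.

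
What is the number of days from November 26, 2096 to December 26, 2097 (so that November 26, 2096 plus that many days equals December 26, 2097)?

Nov 26, 2096 → Dec 26, 2096: 30 days (November has 30).
Dec 26, 2096 → Jan 26, 2097: 31 days (December has 31).
Jan 26, 2097 → Feb 26, 2097: 31 days (January has 31).
Feb 26, 2097 → Mar 26, 2097: 28 days (February has 28).
Mar 26, 2097 → Apr 26, 2097: 31 days (March has 31).
Apr 26, 2097 → May 26, 2097: 30 days (April has 30).
May 26, 2097 → Jun 26, 2097: 31 days (May has 31).
Jun 26, 2097 → Jul 26, 2097: 30 days (June has 30).
Jul 26, 2097 → Aug 26, 2097: 31 days (July has 31).
Aug 26, 2097 → Sep 26, 2097: 31 days (August has 31).
Sep 26, 2097 → Oct 26, 2097: 30 days (September has 30).
Oct 26, 2097 → Nov 26, 2097: 31 days (October has 31).
Nov 26, 2097 → Dec 26, 2097: 30 days.
Total: 395 days.

395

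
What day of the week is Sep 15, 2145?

Wednesday

Doomsday rule: the anchor day for the 2100s is Sunday. For year 45: 45÷12 = 3 r 9, and 9÷4 = 2, so 3+9+2 = 14.
Sunday + 14 ≡ Sunday — that's 2145's doomsday.
In September the doomsday date is Sep 5.
Sep 15 is 10 days after Sep 5; 10 mod 7 = 3, so Sunday + 3 = Wednesday.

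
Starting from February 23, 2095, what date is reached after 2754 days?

September 9, 2102

+365 (one year) → Feb 23, 2096 (2389 left).
+366 (one year; includes Feb 29, 2096) → Feb 23, 2097 (2023 left).
+365 (one year) → Feb 23, 2098 (1658 left).
+365 (one year) → Feb 23, 2099 (1293 left).
+365 (one year) → Feb 23, 2100 (928 left).
+365 (one year) → Feb 23, 2101 (563 left).
+365 (one year) → Feb 23, 2102 (198 left).
Feb has 28 days: +6 → Mar 1, 2102 (192 left).
Mar has 31 days: +31 → Apr 1, 2102 (161 left).
Apr has 30 days: +30 → May 1, 2102 (131 left).
May has 31 days: +31 → Jun 1, 2102 (100 left).
Jun has 30 days: +30 → Jul 1, 2102 (70 left).
Jul has 31 days: +31 → Aug 1, 2102 (39 left).
Aug has 31 days: +31 → Sep 1, 2102 (8 left).
+8 → Sep 9, 2102.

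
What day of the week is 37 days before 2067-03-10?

Tuesday

Mar 10, 2067 is a Thursday.
37 mod 7 = 2, so 37 days before a Thursday is Thursday − 2 = Tuesday.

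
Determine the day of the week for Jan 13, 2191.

Doomsday rule: the anchor day for the 2100s is Sunday. For year 91: 91÷12 = 7 r 7, and 7÷4 = 1, so 7+7+1 = 15.
Sunday + 15 ≡ Monday — that's 2191's doomsday.
In January the doomsday date is Jan 3 (2191 is not a leap year).
Jan 13 is 10 days after Jan 3; 10 mod 7 = 3, so Monday + 3 = Thursday.

Thursday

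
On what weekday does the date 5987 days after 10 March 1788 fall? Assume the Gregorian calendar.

First find the weekday of Mar 10, 1788. Doomsday rule: the anchor day for the 1700s is Sunday. For year 88: 88÷12 = 7 r 4, and 4÷4 = 1, so 7+4+1 = 12.
Sunday + 12 ≡ Friday — that's 1788's doomsday.
In March the doomsday date is Mar 14.
Mar 10 is 4 days before Mar 14; 4 mod 7 = 4, so Friday − 4 = Monday.
5987 mod 7 = 2, so 5987 days after a Monday is Monday + 2 = Wednesday.

Wednesday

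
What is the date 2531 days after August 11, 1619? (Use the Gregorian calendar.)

July 16, 1626

+366 (one year; includes Feb 29, 1620) → Aug 11, 1620 (2165 left).
+365 (one year) → Aug 11, 1621 (1800 left).
+365 (one year) → Aug 11, 1622 (1435 left).
+365 (one year) → Aug 11, 1623 (1070 left).
+366 (one year; includes Feb 29, 1624) → Aug 11, 1624 (704 left).
+365 (one year) → Aug 11, 1625 (339 left).
Aug has 31 days: +21 → Sep 1, 1625 (318 left).
Sep has 30 days: +30 → Oct 1, 1625 (288 left).
Oct has 31 days: +31 → Nov 1, 1625 (257 left).
Nov has 30 days: +30 → Dec 1, 1625 (227 left).
Dec has 31 days: +31 → Jan 1, 1626 (196 left).
Jan has 31 days: +31 → Feb 1, 1626 (165 left).
Feb has 28 days: +28 → Mar 1, 1626 (137 left).
Mar has 31 days: +31 → Apr 1, 1626 (106 left).
Apr has 30 days: +30 → May 1, 1626 (76 left).
May has 31 days: +31 → Jun 1, 1626 (45 left).
Jun has 30 days: +30 → Jul 1, 1626 (15 left).
+15 → Jul 16, 1626.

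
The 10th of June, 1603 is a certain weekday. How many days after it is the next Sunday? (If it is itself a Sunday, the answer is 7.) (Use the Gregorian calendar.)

5

Jun 10, 1603 is a Tuesday.
From Tuesday to the next Sunday is 5 days.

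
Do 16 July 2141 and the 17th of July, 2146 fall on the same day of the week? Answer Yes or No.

From Jul 16, 2141 to Jul 17, 2146 is 1827 days.
1827 mod 7 = 0, so they are the same weekday.
(Jul 16, 2141 is a Sunday; Jul 17, 2146 is a Sunday.)

Yes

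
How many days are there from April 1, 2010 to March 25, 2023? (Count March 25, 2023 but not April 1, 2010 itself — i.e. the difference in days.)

4741

Apr 1, 2010 → Apr 1, 2011: 365 days.
Apr 1, 2011 → Apr 1, 2012: 366 days (Feb 29, 2012 is in that span).
Apr 1, 2012 → Apr 1, 2013: 365 days.
Apr 1, 2013 → Apr 1, 2014: 365 days.
Apr 1, 2014 → Apr 1, 2015: 365 days.
Apr 1, 2015 → Apr 1, 2016: 366 days (Feb 29, 2016 is in that span).
Apr 1, 2016 → Apr 1, 2017: 365 days.
Apr 1, 2017 → Apr 1, 2018: 365 days.
Apr 1, 2018 → Apr 1, 2019: 365 days.
Apr 1, 2019 → Apr 1, 2020: 366 days (Feb 29, 2020 is in that span).
Apr 1, 2020 → Apr 1, 2021: 365 days.
Apr 1, 2021 → Apr 1, 2022: 365 days.
Apr 1, 2022 → May 1, 2022: 30 days (April has 30).
May 1, 2022 → Jun 1, 2022: 31 days (May has 31).
Jun 1, 2022 → Jul 1, 2022: 30 days (June has 30).
Jul 1, 2022 → Aug 1, 2022: 31 days (July has 31).
Aug 1, 2022 → Sep 1, 2022: 31 days (August has 31).
Sep 1, 2022 → Oct 1, 2022: 30 days (September has 30).
Oct 1, 2022 → Nov 1, 2022: 31 days (October has 31).
Nov 1, 2022 → Dec 1, 2022: 30 days (November has 30).
Dec 1, 2022 → Jan 1, 2023: 31 days (December has 31).
Jan 1, 2023 → Feb 1, 2023: 31 days (January has 31).
Feb 1, 2023 → Mar 1, 2023: 28 days (February has 28).
Mar 1, 2023 → Mar 25, 2023: 24 days.
Total: 4741 days.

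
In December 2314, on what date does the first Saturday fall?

December 1, 2314 is a Tuesday.
The first Saturday is therefore December 5 (4 days later).

December 5, 2314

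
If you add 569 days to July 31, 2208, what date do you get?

+365 (one year) → Jul 31, 2209 (204 left).
Jul has 31 days: +1 → Aug 1, 2209 (203 left).
Aug has 31 days: +31 → Sep 1, 2209 (172 left).
Sep has 30 days: +30 → Oct 1, 2209 (142 left).
Oct has 31 days: +31 → Nov 1, 2209 (111 left).
Nov has 30 days: +30 → Dec 1, 2209 (81 left).
Dec has 31 days: +31 → Jan 1, 2210 (50 left).
Jan has 31 days: +31 → Feb 1, 2210 (19 left).
+19 → Feb 20, 2210.

February 20, 2210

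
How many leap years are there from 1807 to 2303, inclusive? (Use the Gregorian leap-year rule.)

Multiples of 4 in [1807,2303]: 124.
Of those, multiples of 100: 5 (not leap unless ÷400).
Multiples of 400: 1.
Leap years = 124 − 5 + 1 = 120.

120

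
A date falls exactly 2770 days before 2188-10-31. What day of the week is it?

First find the weekday of Oct 31, 2188. Doomsday rule: the anchor day for the 2100s is Sunday. For year 88: 88÷12 = 7 r 4, and 4÷4 = 1, so 7+4+1 = 12.
Sunday + 12 ≡ Friday — that's 2188's doomsday.
In October the doomsday date is Oct 10.
Oct 31 is 21 days after Oct 10; 21 mod 7 = 0, so Friday + 0 = Friday.
2770 mod 7 = 5, so 2770 days before a Friday is Friday − 5 = Sunday.

Sunday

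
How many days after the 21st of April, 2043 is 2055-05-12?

4404

Apr 21, 2043 → Apr 21, 2044: 366 days (Feb 29, 2044 is in that span).
Apr 21, 2044 → Apr 21, 2045: 365 days.
Apr 21, 2045 → Apr 21, 2046: 365 days.
Apr 21, 2046 → Apr 21, 2047: 365 days.
Apr 21, 2047 → Apr 21, 2048: 366 days (Feb 29, 2048 is in that span).
Apr 21, 2048 → Apr 21, 2049: 365 days.
Apr 21, 2049 → Apr 21, 2050: 365 days.
Apr 21, 2050 → Apr 21, 2051: 365 days.
Apr 21, 2051 → Apr 21, 2052: 366 days (Feb 29, 2052 is in that span).
Apr 21, 2052 → Apr 21, 2053: 365 days.
Apr 21, 2053 → Apr 21, 2054: 365 days.
Apr 21, 2054 → May 21, 2054: 30 days (April has 30).
May 21, 2054 → Jun 21, 2054: 31 days (May has 31).
Jun 21, 2054 → Jul 21, 2054: 30 days (June has 30).
Jul 21, 2054 → Aug 21, 2054: 31 days (July has 31).
Aug 21, 2054 → Sep 21, 2054: 31 days (August has 31).
Sep 21, 2054 → Oct 21, 2054: 30 days (September has 30).
Oct 21, 2054 → Nov 21, 2054: 31 days (October has 31).
Nov 21, 2054 → Dec 21, 2054: 30 days (November has 30).
Dec 21, 2054 → Jan 21, 2055: 31 days (December has 31).
Jan 21, 2055 → Feb 21, 2055: 31 days (January has 31).
Feb 21, 2055 → Mar 21, 2055: 28 days (February has 28).
Mar 21, 2055 → Apr 21, 2055: 31 days (March has 31).
Apr 21, 2055 → May 12, 2055: 21 days.
Total: 4404 days.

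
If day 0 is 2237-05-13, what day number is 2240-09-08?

1214

May 13, 2237 → May 13, 2238: 365 days.
May 13, 2238 → May 13, 2239: 365 days.
May 13, 2239 → May 13, 2240: 366 days (Feb 29, 2240 is in that span).
May 13, 2240 → Jun 13, 2240: 31 days (May has 31).
Jun 13, 2240 → Jul 13, 2240: 30 days (June has 30).
Jul 13, 2240 → Aug 13, 2240: 31 days (July has 31).
Aug 13, 2240 → Sep 8, 2240: 26 days.
Total: 1214 days.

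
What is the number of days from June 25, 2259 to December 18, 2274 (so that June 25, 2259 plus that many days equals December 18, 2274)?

5655

Jun 25, 2259 → Jun 25, 2260: 366 days (Feb 29, 2260 is in that span).
Jun 25, 2260 → Jun 25, 2261: 365 days.
Jun 25, 2261 → Jun 25, 2262: 365 days.
Jun 25, 2262 → Jun 25, 2263: 365 days.
Jun 25, 2263 → Jun 25, 2264: 366 days (Feb 29, 2264 is in that span).
Jun 25, 2264 → Jun 25, 2265: 365 days.
Jun 25, 2265 → Jun 25, 2266: 365 days.
Jun 25, 2266 → Jun 25, 2267: 365 days.
Jun 25, 2267 → Jun 25, 2268: 366 days (Feb 29, 2268 is in that span).
Jun 25, 2268 → Jun 25, 2269: 365 days.
Jun 25, 2269 → Jun 25, 2270: 365 days.
Jun 25, 2270 → Jun 25, 2271: 365 days.
Jun 25, 2271 → Jun 25, 2272: 366 days (Feb 29, 2272 is in that span).
Jun 25, 2272 → Jun 25, 2273: 365 days.
Jun 25, 2273 → Jun 25, 2274: 365 days.
Jun 25, 2274 → Jul 25, 2274: 30 days (June has 30).
Jul 25, 2274 → Aug 25, 2274: 31 days (July has 31).
Aug 25, 2274 → Sep 25, 2274: 31 days (August has 31).
Sep 25, 2274 → Oct 25, 2274: 30 days (September has 30).
Oct 25, 2274 → Nov 25, 2274: 31 days (October has 31).
Nov 25, 2274 → Dec 18, 2274: 23 days.
Total: 5655 days.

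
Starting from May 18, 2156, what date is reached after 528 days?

October 28, 2157

+365 (one year) → May 18, 2157 (163 left).
May has 31 days: +14 → Jun 1, 2157 (149 left).
Jun has 30 days: +30 → Jul 1, 2157 (119 left).
Jul has 31 days: +31 → Aug 1, 2157 (88 left).
Aug has 31 days: +31 → Sep 1, 2157 (57 left).
Sep has 30 days: +30 → Oct 1, 2157 (27 left).
+27 → Oct 28, 2157.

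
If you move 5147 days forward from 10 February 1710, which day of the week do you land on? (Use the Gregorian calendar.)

First find the weekday of Feb 10, 1710. Doomsday rule: the anchor day for the 1700s is Sunday. For year 10: 10÷12 = 0 r 10, and 10÷4 = 2, so 0+10+2 = 12.
Sunday + 12 ≡ Friday — that's 1710's doomsday.
In February the doomsday date is Feb 28 (1710 is not a leap year).
Feb 10 is 18 days before Feb 28; 18 mod 7 = 4, so Friday − 4 = Monday.
5147 mod 7 = 2, so 5147 days after a Monday is Monday + 2 = Wednesday.

Wednesday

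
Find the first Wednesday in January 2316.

January 5, 2316

January 1, 2316 is a Saturday.
The first Wednesday is therefore January 5 (4 days later).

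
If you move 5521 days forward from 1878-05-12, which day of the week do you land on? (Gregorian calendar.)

May 12, 1878 is a Sunday.
5521 mod 7 = 5, so 5521 days after a Sunday is Sunday + 5 = Friday.

Friday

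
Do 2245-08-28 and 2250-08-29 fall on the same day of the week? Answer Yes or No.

From Aug 28, 2245 to Aug 29, 2250 is 1827 days.
1827 mod 7 = 0, so they are the same weekday.
(Aug 28, 2245 is a Thursday; Aug 29, 2250 is a Thursday.)

Yes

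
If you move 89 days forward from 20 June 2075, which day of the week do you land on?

Tuesday

First find the weekday of Jun 20, 2075. Doomsday rule: the anchor day for the 2000s is Tuesday. For year 75: 75÷12 = 6 r 3, and 3÷4 = 0, so 6+3+0 = 9.
Tuesday + 9 ≡ Thursday — that's 2075's doomsday.
In June the doomsday date is Jun 6.
Jun 20 is 14 days after Jun 6; 14 mod 7 = 0, so Thursday + 0 = Thursday.
89 mod 7 = 5, so 89 days after a Thursday is Thursday + 5 = Tuesday.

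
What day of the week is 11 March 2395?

Doomsday rule: the anchor day for the 2300s is Wednesday. For year 95: 95÷12 = 7 r 11, and 11÷4 = 2, so 7+11+2 = 20.
Wednesday + 20 ≡ Tuesday — that's 2395's doomsday.
In March the doomsday date is Mar 14.
Mar 11 is 3 days before Mar 14; 3 mod 7 = 3, so Tuesday − 3 = Saturday.

Saturday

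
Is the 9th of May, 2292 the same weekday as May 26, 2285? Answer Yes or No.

No

From May 26, 2285 to May 9, 2292 is 2540 days.
2540 mod 7 = 6, so they are different weekdays.
(May 26, 2285 is a Tuesday; May 9, 2292 is a Monday.)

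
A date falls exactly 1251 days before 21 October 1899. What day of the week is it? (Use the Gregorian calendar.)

Oct 21, 1899 is a Saturday.
1251 mod 7 = 5, so 1251 days before a Saturday is Saturday − 5 = Monday.

Monday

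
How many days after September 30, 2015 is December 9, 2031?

5914

Sep 30, 2015 → Sep 30, 2016: 366 days (Feb 29, 2016 is in that span).
Sep 30, 2016 → Sep 30, 2017: 365 days.
Sep 30, 2017 → Sep 30, 2018: 365 days.
Sep 30, 2018 → Sep 30, 2019: 365 days.
Sep 30, 2019 → Sep 30, 2020: 366 days (Feb 29, 2020 is in that span).
Sep 30, 2020 → Sep 30, 2021: 365 days.
Sep 30, 2021 → Sep 30, 2022: 365 days.
Sep 30, 2022 → Sep 30, 2023: 365 days.
Sep 30, 2023 → Sep 30, 2024: 366 days (Feb 29, 2024 is in that span).
Sep 30, 2024 → Sep 30, 2025: 365 days.
Sep 30, 2025 → Sep 30, 2026: 365 days.
Sep 30, 2026 → Sep 30, 2027: 365 days.
Sep 30, 2027 → Sep 30, 2028: 366 days (Feb 29, 2028 is in that span).
Sep 30, 2028 → Sep 30, 2029: 365 days.
Sep 30, 2029 → Sep 30, 2030: 365 days.
Sep 30, 2030 → Sep 30, 2031: 365 days.
Sep 30, 2031 → Oct 30, 2031: 30 days (September has 30).
Oct 30, 2031 → Nov 30, 2031: 31 days (October has 31).
Nov 30, 2031 → Dec 9, 2031: 9 days.
Total: 5914 days.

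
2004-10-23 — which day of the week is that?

January 1, 2004 is a Thursday.
Jan 1, 2004 → Feb 1, 2004: 31 days (January has 31).
Feb 1, 2004 → Mar 1, 2004: 29 days (February has 29).
Mar 1, 2004 → Apr 1, 2004: 31 days (March has 31).
Apr 1, 2004 → May 1, 2004: 30 days (April has 30).
May 1, 2004 → Jun 1, 2004: 31 days (May has 31).
Jun 1, 2004 → Jul 1, 2004: 30 days (June has 30).
Jul 1, 2004 → Aug 1, 2004: 31 days (July has 31).
Aug 1, 2004 → Sep 1, 2004: 31 days (August has 31).
Sep 1, 2004 → Oct 1, 2004: 30 days (September has 30).
Oct 1, 2004 → Oct 23, 2004: 22 days.
Total: 296 days.
296 mod 7 = 2, so Thursday + 2 = Saturday.

Saturday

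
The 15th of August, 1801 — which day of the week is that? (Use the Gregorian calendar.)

Doomsday rule: the anchor day for the 1800s is Friday. For year 01: 1÷12 = 0 r 1, and 1÷4 = 0, so 0+1+0 = 1.
Friday + 1 ≡ Saturday — that's 1801's doomsday.
In August the doomsday date is Aug 8.
Aug 15 is 7 days after Aug 8; 7 mod 7 = 0, so Saturday + 0 = Saturday.

Saturday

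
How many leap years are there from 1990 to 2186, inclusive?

48

Multiples of 4 in [1990,2186]: 49.
Of those, multiples of 100: 2 (not leap unless ÷400).
Multiples of 400: 1.
Leap years = 49 − 2 + 1 = 48.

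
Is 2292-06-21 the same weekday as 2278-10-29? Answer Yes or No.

From Oct 29, 2278 to Jun 21, 2292 is 4984 days.
4984 mod 7 = 0, so they are the same weekday.
(Oct 29, 2278 is a Tuesday; Jun 21, 2292 is a Tuesday.)

Yes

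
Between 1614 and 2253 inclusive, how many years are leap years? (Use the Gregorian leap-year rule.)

Multiples of 4 in [1614,2253]: 160.
Of those, multiples of 100: 6 (not leap unless ÷400).
Multiples of 400: 1.
Leap years = 160 − 6 + 1 = 155.

155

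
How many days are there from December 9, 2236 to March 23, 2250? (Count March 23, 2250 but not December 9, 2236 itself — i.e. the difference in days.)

Dec 9, 2236 → Dec 9, 2237: 365 days.
Dec 9, 2237 → Dec 9, 2238: 365 days.
Dec 9, 2238 → Dec 9, 2239: 365 days.
Dec 9, 2239 → Dec 9, 2240: 366 days (Feb 29, 2240 is in that span).
Dec 9, 2240 → Dec 9, 2241: 365 days.
Dec 9, 2241 → Dec 9, 2242: 365 days.
Dec 9, 2242 → Dec 9, 2243: 365 days.
Dec 9, 2243 → Dec 9, 2244: 366 days (Feb 29, 2244 is in that span).
Dec 9, 2244 → Dec 9, 2245: 365 days.
Dec 9, 2245 → Dec 9, 2246: 365 days.
Dec 9, 2246 → Dec 9, 2247: 365 days.
Dec 9, 2247 → Dec 9, 2248: 366 days (Feb 29, 2248 is in that span).
Dec 9, 2248 → Dec 9, 2249: 365 days.
Dec 9, 2249 → Jan 9, 2250: 31 days (December has 31).
Jan 9, 2250 → Feb 9, 2250: 31 days (January has 31).
Feb 9, 2250 → Mar 9, 2250: 28 days (February has 28).
Mar 9, 2250 → Mar 23, 2250: 14 days.
Total: 4852 days.

4852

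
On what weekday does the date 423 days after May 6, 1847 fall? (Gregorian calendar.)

Sunday

May 6, 1847 is a Thursday.
423 mod 7 = 3, so 423 days after a Thursday is Thursday + 3 = Sunday.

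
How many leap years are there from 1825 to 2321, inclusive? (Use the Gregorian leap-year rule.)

Multiples of 4 in [1825,2321]: 124.
Of those, multiples of 100: 5 (not leap unless ÷400).
Multiples of 400: 1.
Leap years = 124 − 5 + 1 = 120.

120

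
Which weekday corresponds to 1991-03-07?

Doomsday rule: the anchor day for the 1900s is Wednesday. For year 91: 91÷12 = 7 r 7, and 7÷4 = 1, so 7+7+1 = 15.
Wednesday + 15 ≡ Thursday — that's 1991's doomsday.
In March the doomsday date is Mar 14.
Mar 7 is 7 days before Mar 14; 7 mod 7 = 0, so Thursday − 0 = Thursday.

Thursday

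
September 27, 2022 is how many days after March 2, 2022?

Mar 2, 2022 → Apr 2, 2022: 31 days (March has 31).
Apr 2, 2022 → May 2, 2022: 30 days (April has 30).
May 2, 2022 → Jun 2, 2022: 31 days (May has 31).
Jun 2, 2022 → Jul 2, 2022: 30 days (June has 30).
Jul 2, 2022 → Aug 2, 2022: 31 days (July has 31).
Aug 2, 2022 → Sep 2, 2022: 31 days (August has 31).
Sep 2, 2022 → Sep 27, 2022: 25 days.
Total: 209 days.

209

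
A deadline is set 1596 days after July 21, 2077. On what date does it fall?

+365 (one year) → Jul 21, 2078 (1231 left).
+365 (one year) → Jul 21, 2079 (866 left).
+366 (one year; includes Feb 29, 2080) → Jul 21, 2080 (500 left).
+365 (one year) → Jul 21, 2081 (135 left).
Jul has 31 days: +11 → Aug 1, 2081 (124 left).
Aug has 31 days: +31 → Sep 1, 2081 (93 left).
Sep has 30 days: +30 → Oct 1, 2081 (63 left).
Oct has 31 days: +31 → Nov 1, 2081 (32 left).
Nov has 30 days: +30 → Dec 1, 2081 (2 left).
+2 → Dec 3, 2081.

December 3, 2081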